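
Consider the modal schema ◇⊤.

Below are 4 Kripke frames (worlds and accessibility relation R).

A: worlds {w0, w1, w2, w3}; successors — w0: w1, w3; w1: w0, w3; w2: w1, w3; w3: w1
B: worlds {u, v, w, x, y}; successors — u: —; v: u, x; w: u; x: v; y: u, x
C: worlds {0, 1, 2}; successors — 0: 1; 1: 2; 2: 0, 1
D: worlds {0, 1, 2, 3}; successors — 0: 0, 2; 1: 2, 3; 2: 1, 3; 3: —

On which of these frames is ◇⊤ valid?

A, C

Frame correspondent (Sahlqvist): ∀x ∃y Rxy — i.e. seriality.
A: satisfies the condition.
B: fails — world u has no successor.
C: satisfies the condition.
D: fails — world 3 has no successor.
Valid on: A, C.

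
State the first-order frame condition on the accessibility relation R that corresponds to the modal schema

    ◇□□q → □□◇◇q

∀x ∀y ∀z ((xRy ∧ xR²z) → ∃w (yR²w ∧ zR²w))

This is a Sahlqvist (Geach-type) schema ◇^1□^2q → □^2◇^2q.
Minimal-valuation argument: fix x; take any y with xR^1y and any z with xR^2z. Set V(q) to the set of worlds R-reachable from y in exactly 2 steps. Then □^2q holds at y, so the antecedent holds at x; validity forces ◇^2q at z, giving a w with zR^2w and yR^2w.
First-order correspondent: ∀x ∀y ∀z ((xRy ∧ xR²z) → ∃w (yR²w ∧ zR²w)).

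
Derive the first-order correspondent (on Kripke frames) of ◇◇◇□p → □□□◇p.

This is a Sahlqvist (Geach-type) schema ◇^3□^1p → □^3◇^1p.
Minimal-valuation argument: fix x; take any y with xR^3y and any z with xR^3z. Set V(p) to the set of worlds R-reachable from y in exactly 1 step. Then □^1p holds at y, so the antecedent holds at x; validity forces ◇^1p at z, giving a w with zR^1w and yR^1w.
First-order correspondent: ∀x ∀y ∀z ((xR³y ∧ xR³z) → ∃w (yRw ∧ zRw)).

∀x ∀y ∀z ((xR³y ∧ xR³z) → ∃w (yRw ∧ zRw))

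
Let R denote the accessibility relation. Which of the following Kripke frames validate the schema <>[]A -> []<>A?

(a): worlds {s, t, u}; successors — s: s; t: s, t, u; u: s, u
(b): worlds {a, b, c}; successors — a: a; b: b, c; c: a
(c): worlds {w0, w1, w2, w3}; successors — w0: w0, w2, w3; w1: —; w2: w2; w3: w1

The schema corresponds to convergence: forall x forall y forall z (Rxy & Rxz -> exists w (Ryw & Rzw)).
(a): condition met.
(b): fails — Rbc and Rbb but c and b have no common successor.
(c): fails — Rw0w2 and Rw0w3 but w2 and w3 have no common successor.

(a)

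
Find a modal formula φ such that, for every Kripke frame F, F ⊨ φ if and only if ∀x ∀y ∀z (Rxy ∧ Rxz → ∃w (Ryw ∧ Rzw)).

◇□ψ → □◇ψ

A defining formula is ◇□ψ → □◇ψ (the .2 axiom).
Suppose ◇□ψ→□◇ψ is valid. Take Rxy, Rxz and set V(ψ)={w : Ryw}. Then □ψ at y so ◇□ψ at x, so □◇ψ at x, so ◇ψ at z, giving w with Rzw and Ryw.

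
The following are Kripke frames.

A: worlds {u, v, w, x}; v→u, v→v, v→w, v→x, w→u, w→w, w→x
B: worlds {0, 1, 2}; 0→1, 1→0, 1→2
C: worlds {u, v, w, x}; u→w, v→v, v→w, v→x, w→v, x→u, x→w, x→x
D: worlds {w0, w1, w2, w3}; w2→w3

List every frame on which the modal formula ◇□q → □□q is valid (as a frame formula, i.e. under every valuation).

The schema corresponds to a generalized confluence (Geach) condition: ∀x ∀y ∀z ((xRy ∧ xR²z) → ∃w (yRw ∧ z = w)).
A: fails — vRu, vR²u but no t with uRt and u=t.
B: fails — 1R2, 1R²1 but no w with 2Rw and 1=w.
C: fails — vRv, vR²u but no t with vRt and u=t.
D: holds.
Valid on: D.

D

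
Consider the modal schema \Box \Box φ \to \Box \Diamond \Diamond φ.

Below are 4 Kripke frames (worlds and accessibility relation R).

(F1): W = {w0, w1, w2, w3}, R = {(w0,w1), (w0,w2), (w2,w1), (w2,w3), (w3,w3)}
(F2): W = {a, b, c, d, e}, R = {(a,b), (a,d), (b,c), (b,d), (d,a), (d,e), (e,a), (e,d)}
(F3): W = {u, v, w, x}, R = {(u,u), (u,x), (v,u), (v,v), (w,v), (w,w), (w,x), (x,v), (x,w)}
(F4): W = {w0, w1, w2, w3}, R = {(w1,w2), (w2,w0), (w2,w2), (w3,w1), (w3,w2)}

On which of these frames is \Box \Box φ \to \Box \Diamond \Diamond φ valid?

The schema corresponds to a generalized confluence (Geach) condition: \forall x \forall z (xRz \to \exists w (x R^2 w \wedge z R^2 w)).
(F1): fails — w0Rw1 but no w with w0R²w and w1R²w.
(F2): fails — bRc but no w with bR²w and cR²w.
(F3): satisfies the condition.
(F4): fails — w2Rw0 but no w with w2R²w and w0R²w.
Valid on: (F3).

(F3)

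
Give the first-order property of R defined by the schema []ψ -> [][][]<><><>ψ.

This is a Sahlqvist (Geach-type) schema ◇^0□^1ψ → □^3◇^3ψ.
Minimal-valuation argument: fix x; take any y with xR^0y and any z with xR^3z. Set V(ψ) to the set of worlds R-reachable from y in exactly 1 step. Then □^1ψ holds at y, so the antecedent holds at x; validity forces ◇^3ψ at z, giving a w with zR^3w and yR^1w.
First-order correspondent: forall x forall z (x R^3 z -> exists w (xRw & z R^3 w)).

forall x forall z (x R^3 z -> exists w (xRw & z R^3 w))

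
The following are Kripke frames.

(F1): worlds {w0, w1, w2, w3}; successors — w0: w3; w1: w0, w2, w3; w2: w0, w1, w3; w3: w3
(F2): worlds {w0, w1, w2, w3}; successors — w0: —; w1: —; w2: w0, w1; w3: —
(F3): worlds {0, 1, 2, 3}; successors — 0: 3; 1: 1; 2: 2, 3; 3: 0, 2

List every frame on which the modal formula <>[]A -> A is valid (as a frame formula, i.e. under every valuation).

This is the axiom for symmetry; its first-order frame correspondent is forall x forall y (Rxy -> Ryx).
(F1): fails — Rw1w0 but not Rw0w1.
(F2): fails — Rw2w0 but not Rw0w2.
(F3): holds.
Valid on: (F3).

(F3)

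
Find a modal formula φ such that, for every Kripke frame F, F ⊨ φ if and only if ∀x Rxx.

The condition is reflexivity. The T schema □ψ → ψ defines it.
Suppose □ψ→ψ is valid. At any x set V(ψ)={w : Rxw}. Then □ψ holds at x, so ψ holds at x, i.e. Rxx.

□ψ → ψ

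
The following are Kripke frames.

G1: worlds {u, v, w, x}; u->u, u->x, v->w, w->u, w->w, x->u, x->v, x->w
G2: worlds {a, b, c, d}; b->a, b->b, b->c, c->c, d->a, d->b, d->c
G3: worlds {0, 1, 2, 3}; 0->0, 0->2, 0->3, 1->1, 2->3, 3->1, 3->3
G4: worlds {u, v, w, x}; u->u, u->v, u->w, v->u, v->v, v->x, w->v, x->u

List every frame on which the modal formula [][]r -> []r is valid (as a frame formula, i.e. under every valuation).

G2, G3, G4

The schema corresponds to density: forall x forall y (Rxy -> exists z (Rxz & Rzy)).
G1: fails — Rxv but no z with Rxz and Rzv.
G2: ✓.
G3: ✓.
G4: ✓.
Valid on: G2, G3, G4.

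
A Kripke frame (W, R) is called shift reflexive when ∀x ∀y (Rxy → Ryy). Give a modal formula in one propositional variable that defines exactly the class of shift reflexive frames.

This is shift-reflexivity; the standard corresponding axiom is T□: □(□r → r).

□(□r → r)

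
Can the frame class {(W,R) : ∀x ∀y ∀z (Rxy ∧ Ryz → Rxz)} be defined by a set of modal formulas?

Definable; □q → □□q defines it

The condition is transitivity. A defining modal formula is □q → □□q.
Suppose □q→□□q is valid. Take Rxy, Ryz and set V(q)={w : Rxw}. Then □q at x, so □□q at x, so □q at y, so q at z, i.e. Rxz.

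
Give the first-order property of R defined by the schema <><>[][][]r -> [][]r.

forall x forall y forall z ((x R^2 y & x R^2 z) -> exists w (y R^3 w & z = w))

This is a Sahlqvist (Geach-type) schema ◇^2□^3r → □^2◇^0r.
Minimal-valuation argument: fix x; take any y with xR^2y and any z with xR^2z. Set V(r) to the set of worlds R-reachable from y in exactly 3 steps. Then □^3r holds at y, so the antecedent holds at x; validity forces ◇^0r at z, giving a w with zR^0w and yR^3w.
First-order correspondent: forall x forall y forall z ((x R^2 y & x R^2 z) -> exists w (y R^3 w & z = w)).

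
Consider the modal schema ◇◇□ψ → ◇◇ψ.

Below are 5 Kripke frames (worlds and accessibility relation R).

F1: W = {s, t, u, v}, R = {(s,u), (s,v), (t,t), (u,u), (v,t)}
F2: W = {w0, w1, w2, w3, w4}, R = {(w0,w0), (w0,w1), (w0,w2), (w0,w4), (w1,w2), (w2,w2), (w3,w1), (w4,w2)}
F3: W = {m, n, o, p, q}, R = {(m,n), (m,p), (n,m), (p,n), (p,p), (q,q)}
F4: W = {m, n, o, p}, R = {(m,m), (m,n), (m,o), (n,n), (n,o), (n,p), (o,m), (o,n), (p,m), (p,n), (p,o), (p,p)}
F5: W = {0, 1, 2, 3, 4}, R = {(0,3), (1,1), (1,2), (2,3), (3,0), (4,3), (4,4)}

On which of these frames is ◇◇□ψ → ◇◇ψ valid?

F1, F2, F4

Frame correspondent (Sahlqvist): ∀x ∀y (xR²y → ∃w (yRw ∧ xR²w)) — i.e. a generalized confluence (Geach) condition.
F1: ✓.
F2: ✓.
F3: fails — nR²n but no w with nRw and nR²w.
F4: ✓.
F5: fails — 0R²0 but no w with 0Rw and 0R²w.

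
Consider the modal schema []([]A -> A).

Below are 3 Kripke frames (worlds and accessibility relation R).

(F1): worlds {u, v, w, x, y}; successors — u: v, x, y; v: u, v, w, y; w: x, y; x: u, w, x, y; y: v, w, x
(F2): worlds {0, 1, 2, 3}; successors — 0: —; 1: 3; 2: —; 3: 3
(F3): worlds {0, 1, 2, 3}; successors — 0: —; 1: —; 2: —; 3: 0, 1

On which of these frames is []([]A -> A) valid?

The schema corresponds to shift-reflexivity: forall x forall y (Rxy -> Ryy).
(F1): fails — Rxw but not Rww.
(F2): holds.
(F3): fails — R30 but not R00.

(F2)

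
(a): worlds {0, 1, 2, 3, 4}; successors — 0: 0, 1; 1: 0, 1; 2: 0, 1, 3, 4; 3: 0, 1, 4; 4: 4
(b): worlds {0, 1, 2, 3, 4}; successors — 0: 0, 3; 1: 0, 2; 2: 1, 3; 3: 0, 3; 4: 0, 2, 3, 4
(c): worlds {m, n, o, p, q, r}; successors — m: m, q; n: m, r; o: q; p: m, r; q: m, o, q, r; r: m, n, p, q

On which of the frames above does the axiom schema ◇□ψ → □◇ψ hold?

Frame correspondent (Sahlqvist): ∀x ∀y ∀z (Rxy ∧ Rxz → ∃w (Ryw ∧ Rzw)) — i.e. convergence.
(a): fails — R20 and R24 but 0 and 4 have no common successor.
(b): condition met.
(c): condition met.
Valid on: (b), (c).

(b), (c)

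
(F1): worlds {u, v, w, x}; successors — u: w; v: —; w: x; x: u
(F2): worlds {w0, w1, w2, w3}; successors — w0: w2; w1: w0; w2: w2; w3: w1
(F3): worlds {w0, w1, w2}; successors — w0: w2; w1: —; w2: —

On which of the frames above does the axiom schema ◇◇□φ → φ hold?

(F1), (F3)

This is the axiom for a generalized confluence (Geach) condition; its first-order frame correspondent is ∀x ∀y (xR²y → ∃w (yRw ∧ x = w)).
(F1): ✓.
(F2): fails — w0R²w2 but no w with w2Rw and w0=w.
(F3): ✓.
Valid on: (F1), (F3).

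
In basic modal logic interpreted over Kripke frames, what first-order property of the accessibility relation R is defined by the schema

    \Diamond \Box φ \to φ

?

Symmetry

This is a form of the B axiom.
It corresponds to symmetry: \forall x \forall y (Rxy \to Ryx).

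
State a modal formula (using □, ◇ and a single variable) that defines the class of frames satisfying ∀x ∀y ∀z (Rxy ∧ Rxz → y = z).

A defining formula is ◇s → □s (the CD axiom).
Suppose ◇s→□s is valid. Take Rxy, Rxz and set V(s)={y}. Then ◇s at x, so □s at x, so s at z, i.e. z=y.

◇s → □s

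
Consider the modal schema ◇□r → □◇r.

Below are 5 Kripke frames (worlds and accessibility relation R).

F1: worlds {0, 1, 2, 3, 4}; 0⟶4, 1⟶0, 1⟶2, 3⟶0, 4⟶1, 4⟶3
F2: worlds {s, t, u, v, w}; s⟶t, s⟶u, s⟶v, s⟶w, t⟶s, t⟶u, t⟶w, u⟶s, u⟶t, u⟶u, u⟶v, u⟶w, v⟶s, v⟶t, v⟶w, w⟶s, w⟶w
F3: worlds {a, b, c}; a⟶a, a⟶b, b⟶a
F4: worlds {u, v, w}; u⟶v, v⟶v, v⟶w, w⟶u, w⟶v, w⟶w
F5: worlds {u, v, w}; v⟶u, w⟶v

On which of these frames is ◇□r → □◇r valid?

Frame correspondent (Sahlqvist): ∀x ∀y ∀z (Rxy ∧ Rxz → ∃w (Ryw ∧ Rzw)) — i.e. convergence.
F1: fails — R10 and R12 but 0 and 2 have no common successor.
F2: satisfies the condition.
F3: satisfies the condition.
F4: satisfies the condition.
F5: fails — Rvu and Rvu but u and u have no common successor.
Valid on: F2, F3, F4.

F2, F3, F4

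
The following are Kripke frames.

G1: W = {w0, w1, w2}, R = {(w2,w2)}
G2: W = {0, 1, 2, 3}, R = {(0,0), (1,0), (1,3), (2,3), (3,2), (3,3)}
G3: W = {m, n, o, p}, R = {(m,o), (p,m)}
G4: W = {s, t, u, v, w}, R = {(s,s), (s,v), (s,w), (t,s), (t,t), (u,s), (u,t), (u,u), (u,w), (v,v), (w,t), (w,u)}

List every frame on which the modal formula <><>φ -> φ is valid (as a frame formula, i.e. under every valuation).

This is the axiom for a generalized confluence (Geach) condition; its first-order frame correspondent is forall x forall y (x R^2 y -> exists w (y = w & x = w)).
G1: ✓.
G2: fails — 1R²0 but 0 ≠ 1.
G3: fails — pR²o but o ≠ p.
G4: fails — sR²t but t ≠ s.
Valid on: G1.

G1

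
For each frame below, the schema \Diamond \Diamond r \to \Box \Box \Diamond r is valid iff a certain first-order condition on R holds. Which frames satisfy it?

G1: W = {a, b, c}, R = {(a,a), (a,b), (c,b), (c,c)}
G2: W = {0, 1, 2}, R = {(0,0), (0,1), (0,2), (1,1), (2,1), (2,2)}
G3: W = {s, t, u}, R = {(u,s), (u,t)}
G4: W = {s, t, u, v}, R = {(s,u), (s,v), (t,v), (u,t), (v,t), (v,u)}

G3

Frame correspondent (Sahlqvist): \forall x \forall y \forall z ((x R^2 y \wedge x R^2 z) \to \exists w (y = w \wedge zRw)) — i.e. a generalized confluence (Geach) condition.
G1: fails — aR²a, aR²b but no w with a=w and bRw.
G2: fails — 0R²0, 0R²1 but no w with 0=w and 1Rw.
G3: holds.
G4: fails — sR²t, sR²t but no w with t=w and tRw.
Valid on: G3.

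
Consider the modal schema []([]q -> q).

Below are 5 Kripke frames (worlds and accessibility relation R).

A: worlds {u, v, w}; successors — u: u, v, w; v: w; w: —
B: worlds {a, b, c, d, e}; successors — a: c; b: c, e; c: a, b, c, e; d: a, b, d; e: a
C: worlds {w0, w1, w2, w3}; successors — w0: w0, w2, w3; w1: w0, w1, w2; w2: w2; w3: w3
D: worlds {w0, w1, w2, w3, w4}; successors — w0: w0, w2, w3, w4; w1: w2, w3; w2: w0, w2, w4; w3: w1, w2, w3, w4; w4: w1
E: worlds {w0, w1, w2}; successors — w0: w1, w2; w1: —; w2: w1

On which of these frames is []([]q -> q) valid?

The schema corresponds to shift-reflexivity: forall x forall y (Rxy -> Ryy).
A: fails — Ruv but not Rvv.
B: fails — Rea but not Raa.
C: satisfies the condition.
D: fails — Rw0w4 but not Rw4w4.
E: fails — Rw0w1 but not Rw1w1.
Valid on: C.

C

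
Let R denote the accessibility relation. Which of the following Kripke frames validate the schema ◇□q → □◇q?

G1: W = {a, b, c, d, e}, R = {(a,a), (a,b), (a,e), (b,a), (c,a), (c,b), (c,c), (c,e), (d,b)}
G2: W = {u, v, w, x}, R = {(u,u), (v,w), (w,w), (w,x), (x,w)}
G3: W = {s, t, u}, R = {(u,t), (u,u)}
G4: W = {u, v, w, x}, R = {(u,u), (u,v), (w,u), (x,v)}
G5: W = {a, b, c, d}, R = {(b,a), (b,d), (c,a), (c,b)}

The schema corresponds to convergence: ∀x ∀y ∀z (Rxy ∧ Rxz → ∃w (Ryw ∧ Rzw)).
G1: fails — Rab and Rae but b and e have no common successor.
G2: holds.
G3: fails — Rut and Rut but t and t have no common successor.
G4: fails — Ruv and Ruv but v and v have no common successor.
G5: fails — Rba and Rba but a and a have no common successor.
Valid on: G2.

G2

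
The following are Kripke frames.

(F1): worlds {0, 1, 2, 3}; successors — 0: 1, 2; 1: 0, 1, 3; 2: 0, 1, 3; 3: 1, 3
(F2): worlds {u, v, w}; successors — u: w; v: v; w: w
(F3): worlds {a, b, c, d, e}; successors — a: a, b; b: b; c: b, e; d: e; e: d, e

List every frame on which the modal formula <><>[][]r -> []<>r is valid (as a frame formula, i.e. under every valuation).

(F1), (F2)

The schema corresponds to a generalized confluence (Geach) condition: forall x forall y forall z ((x R^2 y & xRz) -> exists w (y R^2 w & zRw)).
(F1): ✓.
(F2): ✓.
(F3): fails — cR²b, cRe but no w with bR²w and eRw.
Valid on: (F1), (F2).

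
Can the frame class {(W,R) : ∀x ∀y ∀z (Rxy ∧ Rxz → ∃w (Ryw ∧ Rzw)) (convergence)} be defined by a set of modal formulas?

Yes, by ◇□r → □◇r

This is a Sahlqvist condition; the .2 axiom ◇□r → □◇r defines it.
Suppose ◇□r→□◇r is valid. Take Rxy, Rxz and set V(r)={w : Ryw}. Then □r at y so ◇□r at x, so □◇r at x, so ◇r at z, giving w with Rzw and Ryw.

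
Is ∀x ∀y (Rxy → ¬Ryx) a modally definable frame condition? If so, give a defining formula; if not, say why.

If a class were modally definable it would be closed under surjective bounded morphisms (Goldblatt–Thomason).
The 5-cycle (worlds a,b,c,d,e with a→b→c→d→e→a) is asymmetric. Mapping every world to a single reflexive point • is a surjective bounded morphism, and the reflexive point is not asymmetric (R•• but asymmetry requires ¬R••).
Hence asymmetry is not modally definable.

No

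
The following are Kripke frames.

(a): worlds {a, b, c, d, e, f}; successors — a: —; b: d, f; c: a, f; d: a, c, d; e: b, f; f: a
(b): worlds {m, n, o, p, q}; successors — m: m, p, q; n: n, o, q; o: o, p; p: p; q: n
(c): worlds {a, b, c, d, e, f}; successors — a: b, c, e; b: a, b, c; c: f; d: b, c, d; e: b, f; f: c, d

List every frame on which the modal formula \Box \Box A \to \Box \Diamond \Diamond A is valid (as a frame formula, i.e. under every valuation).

(b), (c)

Frame correspondent (Sahlqvist): \forall x \forall z (xRz \to \exists w (x R^2 w \wedge z R^2 w)) — i.e. a generalized confluence (Geach) condition.
(a): fails — bRf but no w with bR²w and fR²w.
(b): holds.
(c): holds.
Valid on: (b), (c).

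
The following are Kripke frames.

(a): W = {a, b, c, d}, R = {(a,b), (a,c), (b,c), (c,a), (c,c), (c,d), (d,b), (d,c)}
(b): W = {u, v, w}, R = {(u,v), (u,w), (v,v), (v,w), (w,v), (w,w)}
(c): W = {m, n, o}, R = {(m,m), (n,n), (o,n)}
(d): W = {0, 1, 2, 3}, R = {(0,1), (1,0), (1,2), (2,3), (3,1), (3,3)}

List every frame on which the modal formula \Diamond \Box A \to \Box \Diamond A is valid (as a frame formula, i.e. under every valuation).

(a), (b), (c)

Frame correspondent (Sahlqvist): \forall x \forall y \forall z (Rxy \wedge Rxz \to \exists w (Ryw \wedge Rzw)) — i.e. convergence.
(a): ✓.
(b): ✓.
(c): ✓.
(d): fails — R10 and R12 but 0 and 2 have no common successor.
Valid on: (a), (b), (c).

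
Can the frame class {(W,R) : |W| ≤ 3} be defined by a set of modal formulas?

No — not modally definable

If a class were modally definable it would be closed under disjoint unions (Goldblatt–Thomason).
Any modal formula valid on each of 4 disjoint one-world frames is valid on their disjoint union (validity is preserved under disjoint unions). Each one-world frame has |W|=1≤3, but the union has |W|=4.
So the class is not modally definable.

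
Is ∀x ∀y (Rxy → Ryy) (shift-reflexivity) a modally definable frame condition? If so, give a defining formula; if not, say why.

The condition is shift-reflexivity. A defining modal formula is □(□r → r).
Suppose □(□r→r) is valid. Take Rxy and set V(r)={w : Ryw}. Then at y, □r holds; since □(□r→r) at x, □r→r at y, so r at y, i.e. Ryy.

Yes — defined by □(□r → r)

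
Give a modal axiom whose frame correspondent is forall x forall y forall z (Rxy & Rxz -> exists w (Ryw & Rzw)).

◇□q → □◇q

A defining formula is ◇□q → □◇q (the .2 axiom).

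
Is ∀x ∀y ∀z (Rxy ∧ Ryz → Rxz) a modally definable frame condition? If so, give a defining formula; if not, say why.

The condition is transitivity. A defining modal formula is □r → □□r.
Suppose □r→□□r is valid. Take Rxy, Ryz and set V(r)={w : Rxw}. Then □r at x, so □□r at x, so □r at y, so r at z, i.e. Rxz.

Definable; □r → □□r defines it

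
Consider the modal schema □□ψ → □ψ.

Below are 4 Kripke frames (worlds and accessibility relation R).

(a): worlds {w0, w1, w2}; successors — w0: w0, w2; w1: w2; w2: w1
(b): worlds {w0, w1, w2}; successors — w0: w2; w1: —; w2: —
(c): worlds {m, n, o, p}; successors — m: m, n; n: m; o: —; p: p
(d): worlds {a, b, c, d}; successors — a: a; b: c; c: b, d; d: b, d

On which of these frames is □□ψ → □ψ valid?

(c)

The schema corresponds to density: ∀x ∀y (Rxy → ∃z (Rxz ∧ Rzy)).
(a): fails — Rw1w2 but no z with Rw1z and Rzw2.
(b): fails — Rw0w2 but no z with Rw0z and Rzw2.
(c): ✓.
(d): fails — Rbc but no z with Rbz and Rzc.
Valid on: (c).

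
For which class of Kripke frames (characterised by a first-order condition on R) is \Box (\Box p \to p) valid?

Suppose □(□p→p) is valid. Take Rxy and set V(p)={w : Ryw}. Then at y, □p holds; since □(□p→p) at x, □p→p at y, so p at y, i.e. Ryy.

Shift-reflexivity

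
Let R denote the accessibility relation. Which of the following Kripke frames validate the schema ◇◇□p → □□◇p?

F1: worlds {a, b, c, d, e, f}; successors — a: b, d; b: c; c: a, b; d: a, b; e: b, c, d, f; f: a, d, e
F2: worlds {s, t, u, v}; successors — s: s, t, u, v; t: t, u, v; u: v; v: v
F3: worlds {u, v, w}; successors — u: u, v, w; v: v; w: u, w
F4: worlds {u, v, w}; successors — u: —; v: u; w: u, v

Frame correspondent (Sahlqvist): ∀x ∀y ∀z ((xR²y ∧ xR²z) → ∃w (yRw ∧ zRw)) — i.e. a generalized confluence (Geach) condition.
F1: fails — aR²a, aR²b but no w with aRw and bRw.
F2: satisfies the condition.
F3: fails — uR²v, uR²w but no t with vRt and wRt.
F4: fails — wR²u, wR²u but no t with uRt and uRt.

F2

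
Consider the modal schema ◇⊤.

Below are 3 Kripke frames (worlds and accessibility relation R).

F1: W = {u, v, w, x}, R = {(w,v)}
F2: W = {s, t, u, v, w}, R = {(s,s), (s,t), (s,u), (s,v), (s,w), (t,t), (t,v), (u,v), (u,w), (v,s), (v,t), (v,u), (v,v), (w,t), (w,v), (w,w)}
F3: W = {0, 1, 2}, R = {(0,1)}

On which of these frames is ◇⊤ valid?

The schema corresponds to seriality: ∀x ∃y Rxy.
F1: fails — world u has no successor.
F2: condition met.
F3: fails — world 1 has no successor.
Valid on: F2.

F2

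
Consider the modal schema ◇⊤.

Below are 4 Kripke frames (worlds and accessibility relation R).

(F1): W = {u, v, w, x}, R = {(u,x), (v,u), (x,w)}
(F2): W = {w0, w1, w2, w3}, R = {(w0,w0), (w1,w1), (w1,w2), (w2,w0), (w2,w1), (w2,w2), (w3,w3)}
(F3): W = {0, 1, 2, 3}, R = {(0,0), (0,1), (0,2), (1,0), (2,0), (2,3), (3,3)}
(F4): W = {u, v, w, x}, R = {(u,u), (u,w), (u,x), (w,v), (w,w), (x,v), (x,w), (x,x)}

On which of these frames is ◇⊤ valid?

(F2), (F3)

Frame correspondent (Sahlqvist): ∀x ∃y Rxy — i.e. seriality.
(F1): fails — world w has no successor.
(F2): satisfies the condition.
(F3): satisfies the condition.
(F4): fails — world v has no successor.
Valid on: (F2), (F3).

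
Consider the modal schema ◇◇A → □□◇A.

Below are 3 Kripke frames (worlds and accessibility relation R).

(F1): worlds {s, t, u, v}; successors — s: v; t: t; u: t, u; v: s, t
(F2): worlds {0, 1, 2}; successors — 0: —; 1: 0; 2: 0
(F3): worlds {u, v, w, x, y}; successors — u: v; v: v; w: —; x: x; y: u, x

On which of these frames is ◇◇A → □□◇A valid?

This is the axiom for a generalized confluence (Geach) condition; its first-order frame correspondent is ∀x ∀y ∀z ((xR²y ∧ xR²z) → ∃w (y = w ∧ zRw)).
(F1): fails — sR²s, sR²s but no w with s=w and sRw.
(F2): ✓.
(F3): fails — yR²v, yR²x but no t with v=t and xRt.

(F2)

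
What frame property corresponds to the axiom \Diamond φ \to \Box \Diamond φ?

Suppose ◇φ→□◇φ is valid. Take Rxy, Rxz and set V(φ)={y}. Then ◇φ at x, so □◇φ at x, so ◇φ at z, so some w with Rzw has φ; w=y, i.e. Rzy. By symmetry of the argument, Ryz.

the Euclidean property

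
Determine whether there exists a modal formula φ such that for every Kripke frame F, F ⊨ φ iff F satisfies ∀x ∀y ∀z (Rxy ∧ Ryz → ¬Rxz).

No — not modally definable

If a class were modally definable it would be closed under surjective bounded morphisms (Goldblatt–Thomason).
The 7-cycle (worlds s,t,u,v,w,x,y with s→t→u→v→w→x→y→s) is intransitive. Mapping every world to a single reflexive point • is a surjective bounded morphism; the reflexive point is not intransitive (R••∧R•• but R••).
So no modal formula (or set of formulas) defines exactly the intransitive frames.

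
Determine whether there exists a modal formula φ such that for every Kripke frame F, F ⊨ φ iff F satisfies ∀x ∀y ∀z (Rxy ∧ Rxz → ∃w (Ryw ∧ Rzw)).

Yes: it is convergence, defined by the .2 schema ◇□p → □◇p.
Suppose ◇□p→□◇p is valid. Take Rxy, Rxz and set V(p)={w : Ryw}. Then □p at y so ◇□p at x, so □◇p at x, so ◇p at z, giving w with Rzw and Ryw.

Definable; ◇□p → □◇p defines it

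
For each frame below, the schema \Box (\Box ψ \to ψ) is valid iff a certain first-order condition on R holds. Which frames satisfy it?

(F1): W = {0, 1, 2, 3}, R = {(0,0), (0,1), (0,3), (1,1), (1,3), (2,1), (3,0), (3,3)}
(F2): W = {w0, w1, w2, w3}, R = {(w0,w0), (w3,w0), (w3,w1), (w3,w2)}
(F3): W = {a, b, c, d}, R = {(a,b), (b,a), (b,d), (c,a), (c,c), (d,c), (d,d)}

This is the axiom for shift-reflexivity; its first-order frame correspondent is \forall x \forall y (Rxy \to Ryy).
(F1): satisfies the condition.
(F2): fails — Rw3w1 but not Rw1w1.
(F3): fails — Rab but not Rbb.
Valid on: (F1).

(F1)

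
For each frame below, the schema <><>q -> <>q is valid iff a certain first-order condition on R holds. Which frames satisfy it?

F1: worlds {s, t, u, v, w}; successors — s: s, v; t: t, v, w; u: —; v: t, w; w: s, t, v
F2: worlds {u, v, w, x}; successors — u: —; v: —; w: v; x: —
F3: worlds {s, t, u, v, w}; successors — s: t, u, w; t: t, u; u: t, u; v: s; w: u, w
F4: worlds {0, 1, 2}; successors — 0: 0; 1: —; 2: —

F2, F4

The schema corresponds to transitivity: forall x forall y forall z (Rxy & Ryz -> Rxz).
F1: fails — Rwt and Rtw but not Rww.
F2: holds.
F3: fails — Rwu and Rut but not Rwt.
F4: holds.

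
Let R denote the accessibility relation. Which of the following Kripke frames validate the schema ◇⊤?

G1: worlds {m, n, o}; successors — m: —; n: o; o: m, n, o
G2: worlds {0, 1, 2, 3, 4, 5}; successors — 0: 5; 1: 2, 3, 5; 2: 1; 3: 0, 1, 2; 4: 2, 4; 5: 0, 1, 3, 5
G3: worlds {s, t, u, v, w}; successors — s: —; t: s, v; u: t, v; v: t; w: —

Frame correspondent (Sahlqvist): ∀x ∃y Rxy — i.e. seriality.
G1: fails — world m has no successor.
G2: holds.
G3: fails — world s has no successor.

G2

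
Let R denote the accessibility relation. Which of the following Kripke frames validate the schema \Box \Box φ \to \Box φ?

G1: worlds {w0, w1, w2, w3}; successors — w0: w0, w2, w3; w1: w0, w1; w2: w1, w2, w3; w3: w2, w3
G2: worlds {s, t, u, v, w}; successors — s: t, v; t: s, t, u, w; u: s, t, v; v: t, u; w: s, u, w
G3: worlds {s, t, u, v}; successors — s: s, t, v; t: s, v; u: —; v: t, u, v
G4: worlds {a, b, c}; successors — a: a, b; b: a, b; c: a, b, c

The schema corresponds to density: \forall x \forall y (Rxy \to \exists z (Rxz \wedge Rzy)).
G1: holds.
G2: fails — Rsv but no z with Rsz and Rzv.
G3: holds.
G4: holds.
Valid on: G1, G3, G4.

G1, G3, G4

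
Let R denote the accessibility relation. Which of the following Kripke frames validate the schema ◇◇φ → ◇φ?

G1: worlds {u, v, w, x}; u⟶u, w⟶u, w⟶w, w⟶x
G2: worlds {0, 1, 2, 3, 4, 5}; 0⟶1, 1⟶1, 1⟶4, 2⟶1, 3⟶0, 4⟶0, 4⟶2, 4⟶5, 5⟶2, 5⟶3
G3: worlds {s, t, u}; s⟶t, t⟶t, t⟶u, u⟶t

This is the axiom for transitivity; its first-order frame correspondent is ∀x ∀y ∀z (Rxy ∧ Ryz → Rxz).
G1: satisfies the condition.
G2: fails — R45 and R53 but not R43.
G3: fails — Rut and Rtu but not Ruu.
Valid on: G1.

G1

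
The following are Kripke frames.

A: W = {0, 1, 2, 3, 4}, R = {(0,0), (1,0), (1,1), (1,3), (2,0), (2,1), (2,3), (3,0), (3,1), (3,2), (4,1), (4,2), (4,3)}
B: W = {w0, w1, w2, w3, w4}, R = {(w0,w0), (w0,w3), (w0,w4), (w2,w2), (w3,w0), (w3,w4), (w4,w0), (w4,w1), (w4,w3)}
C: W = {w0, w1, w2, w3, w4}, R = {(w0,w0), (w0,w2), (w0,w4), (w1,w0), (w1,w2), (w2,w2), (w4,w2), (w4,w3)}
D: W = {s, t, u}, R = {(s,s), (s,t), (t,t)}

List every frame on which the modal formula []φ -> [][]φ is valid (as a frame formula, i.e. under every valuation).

Frame correspondent (Sahlqvist): forall x forall y forall z (Rxy & Ryz -> Rxz) — i.e. transitivity.
A: fails — R32 and R23 but not R33.
B: fails — Rw0w4 and Rw4w1 but not Rw0w1.
C: fails — Rw1w0 and Rw0w4 but not Rw1w4.
D: satisfies the condition.

D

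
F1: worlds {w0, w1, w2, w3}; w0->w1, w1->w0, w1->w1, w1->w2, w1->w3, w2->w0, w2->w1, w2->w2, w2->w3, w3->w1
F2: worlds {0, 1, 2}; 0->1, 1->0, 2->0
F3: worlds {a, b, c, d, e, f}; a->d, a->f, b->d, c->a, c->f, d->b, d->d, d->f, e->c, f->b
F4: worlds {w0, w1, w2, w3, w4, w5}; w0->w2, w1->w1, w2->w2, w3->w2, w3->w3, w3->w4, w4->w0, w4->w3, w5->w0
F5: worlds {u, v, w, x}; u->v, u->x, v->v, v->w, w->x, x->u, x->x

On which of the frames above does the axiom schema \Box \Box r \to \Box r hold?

F1, F5

This is the axiom for density; its first-order frame correspondent is \forall x \forall y (Rxy \to \exists z (Rxz \wedge Rzy)).
F1: holds.
F2: fails — R01 but no z with R0z and Rz1.
F3: fails — Rec but no z with Rez and Rzc.
F4: fails — Rw4w0 but no z with Rw4z and Rzw0.
F5: holds.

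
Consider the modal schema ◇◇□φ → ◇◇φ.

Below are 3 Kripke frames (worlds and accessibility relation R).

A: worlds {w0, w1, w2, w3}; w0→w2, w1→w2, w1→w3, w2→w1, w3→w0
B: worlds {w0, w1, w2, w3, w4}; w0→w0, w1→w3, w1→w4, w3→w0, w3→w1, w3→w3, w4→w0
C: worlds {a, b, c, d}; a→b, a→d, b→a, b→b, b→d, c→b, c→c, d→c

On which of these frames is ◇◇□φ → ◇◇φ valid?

The schema corresponds to a generalized confluence (Geach) condition: ∀x ∀y (xR²y → ∃w (yRw ∧ xR²w)).
A: fails — w0R²w1 but no w with w1Rw and w0R²w.
B: satisfies the condition.
C: satisfies the condition.

B, C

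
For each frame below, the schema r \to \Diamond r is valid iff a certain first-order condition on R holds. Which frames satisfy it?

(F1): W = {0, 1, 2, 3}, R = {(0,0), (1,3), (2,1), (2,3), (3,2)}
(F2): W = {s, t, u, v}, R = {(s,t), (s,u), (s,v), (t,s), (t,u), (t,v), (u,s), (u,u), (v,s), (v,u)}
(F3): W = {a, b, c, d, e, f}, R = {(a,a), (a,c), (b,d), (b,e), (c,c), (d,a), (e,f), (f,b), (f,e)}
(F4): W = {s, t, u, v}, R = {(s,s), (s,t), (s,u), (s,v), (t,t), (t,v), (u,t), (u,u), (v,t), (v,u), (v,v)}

(F4)

The schema corresponds to reflexivity: \forall x Rxx.
(F1): fails — world 1 does not see itself.
(F2): fails — world s does not see itself.
(F3): fails — world b does not see itself.
(F4): ✓.
Valid on: (F4).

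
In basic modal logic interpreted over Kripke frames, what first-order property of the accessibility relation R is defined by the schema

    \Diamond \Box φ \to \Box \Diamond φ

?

This schema is the .2 axiom.
Its frame correspondent is convergence — \forall x \forall y \forall z (Rxy \wedge Rxz \to \exists w (Ryw \wedge Rzw)).

Convergence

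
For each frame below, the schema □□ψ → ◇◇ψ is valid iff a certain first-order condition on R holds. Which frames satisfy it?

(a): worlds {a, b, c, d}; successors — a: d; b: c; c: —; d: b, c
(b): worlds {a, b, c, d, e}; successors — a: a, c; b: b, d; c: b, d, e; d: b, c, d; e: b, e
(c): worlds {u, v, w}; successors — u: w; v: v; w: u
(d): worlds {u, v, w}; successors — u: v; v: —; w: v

(b), (c)

This is the axiom for a generalized confluence (Geach) condition; its first-order frame correspondent is ∀x ∃w (xR²w ∧ xR²w).
(a): fails — at b but no w with bR²w and bR²w.
(b): holds.
(c): holds.
(d): fails — at u but no t with uR²t and uR²t.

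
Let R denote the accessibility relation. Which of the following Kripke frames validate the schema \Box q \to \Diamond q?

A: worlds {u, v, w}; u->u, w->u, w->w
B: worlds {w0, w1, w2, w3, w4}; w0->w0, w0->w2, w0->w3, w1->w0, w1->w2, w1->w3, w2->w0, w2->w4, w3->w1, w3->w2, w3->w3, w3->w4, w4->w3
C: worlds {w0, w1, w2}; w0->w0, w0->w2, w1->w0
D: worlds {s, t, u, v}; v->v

B

The schema corresponds to seriality: \forall x \exists y Rxy.
A: fails — world v has no successor.
B: ✓.
C: fails — world w2 has no successor.
D: fails — world s has no successor.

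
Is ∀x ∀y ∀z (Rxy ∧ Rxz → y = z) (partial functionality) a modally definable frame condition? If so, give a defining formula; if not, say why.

Yes, by ◇r → □r

This is a Sahlqvist condition; the CD axiom ◇r → □r defines it.
Suppose ◇r→□r is valid. Take Rxy, Rxz and set V(r)={y}. Then ◇r at x, so □r at x, so r at z, i.e. z=y.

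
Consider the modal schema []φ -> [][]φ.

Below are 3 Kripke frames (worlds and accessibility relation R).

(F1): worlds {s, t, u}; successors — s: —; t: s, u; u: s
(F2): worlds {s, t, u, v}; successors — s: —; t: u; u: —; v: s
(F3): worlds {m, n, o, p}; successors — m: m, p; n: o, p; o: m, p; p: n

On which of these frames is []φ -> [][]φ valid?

(F1), (F2)

The schema corresponds to transitivity: forall x forall y forall z (Rxy & Ryz -> Rxz).
(F1): ✓.
(F2): ✓.
(F3): fails — Rop and Rpn but not Ron.
Valid on: (F1), (F2).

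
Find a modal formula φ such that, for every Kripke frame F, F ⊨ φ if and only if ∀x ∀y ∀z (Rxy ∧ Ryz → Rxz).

□ψ → □□ψ

A defining formula is □ψ → □□ψ (the 4 axiom).
Suppose □ψ→□□ψ is valid. Take Rxy, Ryz and set V(ψ)={w : Rxw}. Then □ψ at x, so □□ψ at x, so □ψ at y, so ψ at z, i.e. Rxz.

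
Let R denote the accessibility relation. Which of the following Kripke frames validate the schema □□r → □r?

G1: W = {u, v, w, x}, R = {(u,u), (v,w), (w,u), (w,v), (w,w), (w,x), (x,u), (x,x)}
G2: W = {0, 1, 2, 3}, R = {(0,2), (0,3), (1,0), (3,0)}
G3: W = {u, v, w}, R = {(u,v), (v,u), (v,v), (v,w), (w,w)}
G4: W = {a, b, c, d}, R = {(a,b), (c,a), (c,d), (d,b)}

This is the axiom for density; its first-order frame correspondent is ∀x ∀y (Rxy → ∃z (Rxz ∧ Rzy)).
G1: condition met.
G2: fails — R10 but no z with R1z and Rz0.
G3: condition met.
G4: fails — Rdb but no z with Rdz and Rzb.

G1, G3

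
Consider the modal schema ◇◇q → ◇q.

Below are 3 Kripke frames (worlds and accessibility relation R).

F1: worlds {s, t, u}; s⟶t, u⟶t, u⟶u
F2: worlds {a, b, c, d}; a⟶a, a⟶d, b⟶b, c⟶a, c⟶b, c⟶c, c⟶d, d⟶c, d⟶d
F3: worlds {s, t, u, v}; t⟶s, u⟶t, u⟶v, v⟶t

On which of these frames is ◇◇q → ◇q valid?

F1

This is the axiom for transitivity; its first-order frame correspondent is ∀x ∀y ∀z (Rxy ∧ Ryz → Rxz).
F1: satisfies the condition.
F2: fails — Rdc and Rcb but not Rdb.
F3: fails — Rvt and Rts but not Rvs.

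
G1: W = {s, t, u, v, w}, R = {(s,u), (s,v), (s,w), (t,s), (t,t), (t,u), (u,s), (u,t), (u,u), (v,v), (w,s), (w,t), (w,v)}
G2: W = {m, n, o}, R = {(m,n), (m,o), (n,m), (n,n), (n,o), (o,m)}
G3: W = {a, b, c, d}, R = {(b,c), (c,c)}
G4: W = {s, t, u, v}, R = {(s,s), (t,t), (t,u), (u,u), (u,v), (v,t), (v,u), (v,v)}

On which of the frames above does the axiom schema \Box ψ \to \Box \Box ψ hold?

This is the axiom for transitivity; its first-order frame correspondent is \forall x \forall y \forall z (Rxy \wedge Ryz \to Rxz).
G1: fails — Rwt and Rtu but not Rwu.
G2: fails — Rom and Rmo but not Roo.
G3: condition met.
G4: fails — Ruv and Rvt but not Rut.
Valid on: G3.

G3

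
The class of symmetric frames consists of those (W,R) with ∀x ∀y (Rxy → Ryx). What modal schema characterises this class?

p → □◇p

A defining formula is p → □◇p (the B axiom).
Suppose p→□◇p is valid. Take Rxy and set V(p)={x}. Then p at x, so □◇p at x, so ◇p at y, so some z with Ryz has p; z=x, i.e. Ryx.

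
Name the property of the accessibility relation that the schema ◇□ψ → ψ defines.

Replacing ψ by ¬ψ and contraposing gives the equivalent schema ψ → □◇ψ.
Suppose ψ→□◇ψ is valid. Take Rxy and set V(ψ)={x}. Then ψ at x, so □◇ψ at x, so ◇ψ at y, so some z with Ryz has ψ; z=x, i.e. Ryx.

Symmetry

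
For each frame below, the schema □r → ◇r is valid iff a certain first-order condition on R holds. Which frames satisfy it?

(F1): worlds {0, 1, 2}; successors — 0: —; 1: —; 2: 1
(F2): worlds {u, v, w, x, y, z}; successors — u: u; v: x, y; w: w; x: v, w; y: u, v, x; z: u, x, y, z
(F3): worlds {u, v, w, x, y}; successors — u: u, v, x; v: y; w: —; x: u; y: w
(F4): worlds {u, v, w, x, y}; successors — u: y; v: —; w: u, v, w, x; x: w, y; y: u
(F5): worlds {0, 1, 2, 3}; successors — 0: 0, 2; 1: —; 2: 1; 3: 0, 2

(F2)

This is the axiom for seriality; its first-order frame correspondent is ∀x ∃y Rxy.
(F1): fails — world 0 has no successor.
(F2): holds.
(F3): fails — world w has no successor.
(F4): fails — world v has no successor.
(F5): fails — world 1 has no successor.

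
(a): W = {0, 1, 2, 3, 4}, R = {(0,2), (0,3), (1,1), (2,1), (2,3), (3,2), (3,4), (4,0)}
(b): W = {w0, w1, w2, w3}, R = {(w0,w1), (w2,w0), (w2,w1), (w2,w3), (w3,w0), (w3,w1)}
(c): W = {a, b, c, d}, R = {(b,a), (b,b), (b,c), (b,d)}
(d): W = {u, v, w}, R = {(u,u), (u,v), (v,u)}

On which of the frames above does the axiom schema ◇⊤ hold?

(a)

The schema corresponds to seriality: ∀x ∃y Rxy.
(a): satisfies the condition.
(b): fails — world w1 has no successor.
(c): fails — world a has no successor.
(d): fails — world w has no successor.
Valid on: (a).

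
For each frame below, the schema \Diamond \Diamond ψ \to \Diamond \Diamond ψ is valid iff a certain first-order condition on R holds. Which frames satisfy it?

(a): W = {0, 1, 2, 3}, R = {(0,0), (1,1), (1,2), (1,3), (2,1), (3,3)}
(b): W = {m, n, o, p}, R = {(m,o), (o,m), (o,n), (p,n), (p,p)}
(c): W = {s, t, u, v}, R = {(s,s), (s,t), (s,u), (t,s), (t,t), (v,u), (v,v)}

Frame correspondent (Sahlqvist): \forall x \forall y (x R^2 y \to \exists w (y = w \wedge x R^2 w)) — i.e. a generalized confluence (Geach) condition.
(a): ✓.
(b): ✓.
(c): ✓.

(a), (b), (c)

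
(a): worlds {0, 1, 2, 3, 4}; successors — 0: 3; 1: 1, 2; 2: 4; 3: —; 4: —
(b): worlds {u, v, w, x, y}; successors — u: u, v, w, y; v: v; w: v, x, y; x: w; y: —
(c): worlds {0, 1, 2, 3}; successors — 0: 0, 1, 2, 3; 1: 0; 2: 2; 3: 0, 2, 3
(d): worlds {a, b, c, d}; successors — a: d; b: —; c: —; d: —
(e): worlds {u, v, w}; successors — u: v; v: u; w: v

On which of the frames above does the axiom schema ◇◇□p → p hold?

This is the axiom for a generalized confluence (Geach) condition; its first-order frame correspondent is ∀x ∀y (xR²y → ∃w (yRw ∧ x = w)).
(a): fails — 1R²2 but no w with 2Rw and 1=w.
(b): fails — uR²v but no t with vRt and u=t.
(c): fails — 0R²2 but no w with 2Rw and 0=w.
(d): condition met.
(e): fails — uR²u but no t with uRt and u=t.

(d)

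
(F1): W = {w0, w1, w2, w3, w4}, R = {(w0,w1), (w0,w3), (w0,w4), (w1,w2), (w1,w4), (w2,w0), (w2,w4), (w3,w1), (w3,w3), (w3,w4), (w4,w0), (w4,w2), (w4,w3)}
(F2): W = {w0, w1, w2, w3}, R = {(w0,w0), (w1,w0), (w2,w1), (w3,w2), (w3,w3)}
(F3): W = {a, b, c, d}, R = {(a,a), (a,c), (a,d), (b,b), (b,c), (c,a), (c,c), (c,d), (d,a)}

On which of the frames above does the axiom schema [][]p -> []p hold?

Frame correspondent (Sahlqvist): forall x forall y (Rxy -> exists z (Rxz & Rzy)) — i.e. density.
(F1): fails — Rw4w2 but no z with Rw4z and Rzw2.
(F2): fails — Rw2w1 but no z with Rw2z and Rzw1.
(F3): satisfies the condition.
Valid on: (F3).

(F3)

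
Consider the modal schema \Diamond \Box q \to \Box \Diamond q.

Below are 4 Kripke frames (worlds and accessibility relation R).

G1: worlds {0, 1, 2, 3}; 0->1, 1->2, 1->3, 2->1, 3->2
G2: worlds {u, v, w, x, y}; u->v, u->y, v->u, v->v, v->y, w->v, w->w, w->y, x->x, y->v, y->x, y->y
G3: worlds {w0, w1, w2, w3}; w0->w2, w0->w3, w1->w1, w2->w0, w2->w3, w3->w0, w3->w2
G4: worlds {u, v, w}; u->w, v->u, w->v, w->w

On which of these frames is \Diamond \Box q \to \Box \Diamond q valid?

This is the axiom for convergence; its first-order frame correspondent is \forall x \forall y \forall z (Rxy \wedge Rxz \to \exists w (Ryw \wedge Rzw)).
G1: fails — R12 and R13 but 2 and 3 have no common successor.
G2: fails — Ryx and Ryv but x and v have no common successor.
G3: condition met.
G4: fails — Rww and Rwv but w and v have no common successor.
Valid on: G3.

G3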